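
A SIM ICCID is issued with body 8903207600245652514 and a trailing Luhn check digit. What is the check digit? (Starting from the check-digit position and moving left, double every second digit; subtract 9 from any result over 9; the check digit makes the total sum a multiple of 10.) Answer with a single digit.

Partial digits right→left: 4 1 5 2 5 6 5 4 2 0 0 6 7 0 2 3 0 9 8
Double every second digit counting from the check-digit position (so the 1st, 3rd, 5th, ... of the partial from the right).
  doubled (with −9 where >9): 8 1 1 1 4 0 5 4 0 7 → sum 31
  kept as-is: 1 2 6 4 0 6 0 3 9 → sum 31
Total = 31 + 31 = 62.
Check digit = (10 − (62 mod 10)) mod 10 = 8.

8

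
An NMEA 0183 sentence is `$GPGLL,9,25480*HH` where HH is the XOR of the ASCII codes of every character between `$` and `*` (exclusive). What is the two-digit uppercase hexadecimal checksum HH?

52

XOR the ASCII codes of the payload characters:
  'G' = 0x47 → acc = 0x47
  'P' = 0x50 → acc = 0x17
  'G' = 0x47 → acc = 0x50
  'L' = 0x4C → acc = 0x1C
  'L' = 0x4C → acc = 0x50
  ',' = 0x2C → acc = 0x7C
  '9' = 0x39 → acc = 0x45
  ',' = 0x2C → acc = 0x69
  '2' = 0x32 → acc = 0x5B
  '5' = 0x35 → acc = 0x6E
  '4' = 0x34 → acc = 0x5A
  '8' = 0x38 → acc = 0x62
  '0' = 0x30 → acc = 0x52
Checksum = 0x52.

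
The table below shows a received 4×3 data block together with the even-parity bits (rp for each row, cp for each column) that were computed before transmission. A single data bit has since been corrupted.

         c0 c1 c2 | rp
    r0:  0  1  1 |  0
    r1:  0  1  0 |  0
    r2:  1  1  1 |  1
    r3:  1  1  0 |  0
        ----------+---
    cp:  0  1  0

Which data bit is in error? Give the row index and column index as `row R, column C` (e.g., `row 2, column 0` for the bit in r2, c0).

row 1, column 1

Recompute each row's even parity and compare to rp:
  r0: data parity 0, sent rp 0 → ok
  r1: data parity 1, sent rp 0 → mismatch
  r2: data parity 1, sent rp 1 → ok
  r3: data parity 0, sent rp 0 → ok
Recompute each column's even parity and compare to cp:
  c0: data parity 0, sent cp 0 → ok
  c1: data parity 0, sent cp 1 → mismatch
  c2: data parity 0, sent cp 0 → ok
Exactly one row (r1) and one column (c1) fail → the flipped bit is at their intersection.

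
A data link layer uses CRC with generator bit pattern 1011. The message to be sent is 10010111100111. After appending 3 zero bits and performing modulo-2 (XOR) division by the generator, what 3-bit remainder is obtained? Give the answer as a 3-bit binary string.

000

Append 3 zeros: 10010111100111000. Divide by 1011 (XOR where the leading bit is 1):
  pos 0: 1001 XOR 1011 = 0010
  pos 2: 1001 XOR 1011 = 0010
  pos 4: 1011 XOR 1011 = 0000
  pos 8: 1001 XOR 1011 = 0010
  pos 10: 1011 XOR 1011 = 0000
Remainder (last 3 bits) = 000. This is the CRC / FCS.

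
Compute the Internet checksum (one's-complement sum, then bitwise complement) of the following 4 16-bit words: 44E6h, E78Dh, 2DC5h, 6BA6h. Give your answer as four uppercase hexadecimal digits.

3A20

One's-complement addition (fold any carry out of bit 15 back into bit 0):
  0x44E6 + 0xE78D = 0x12C73 → wrap carry → 0x2C74
  0x2C74 + 0x2DC5 = 0x05A39
  0x5A39 + 0x6BA6 = 0x0C5DF
One's-complement sum = 0xC5DF.
Checksum = ~0xC5DF & 0xFFFF = 0x3A20.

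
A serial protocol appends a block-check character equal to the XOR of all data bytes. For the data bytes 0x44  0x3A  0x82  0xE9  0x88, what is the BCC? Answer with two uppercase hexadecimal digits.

XOR the bytes together:
  start with 0x44
  0x44 ⊕ 0x3A = 0x7E
  0x7E ⊕ 0x82 = 0xFC
  0xFC ⊕ 0xE9 = 0x15
  0x15 ⊕ 0x88 = 0x9D

9D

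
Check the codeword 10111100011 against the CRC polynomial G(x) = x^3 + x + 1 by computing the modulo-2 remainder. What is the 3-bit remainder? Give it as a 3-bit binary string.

Modulo-2 division of 10111100011 by 1011:
  pos 0: 1011 XOR 1011 = 0000
  pos 4: 1100 XOR 1011 = 0111
  pos 5: 1110 XOR 1011 = 0101
  pos 6: 1011 XOR 1011 = 0000
Remainder = 001 (nonzero — an error is detected).

001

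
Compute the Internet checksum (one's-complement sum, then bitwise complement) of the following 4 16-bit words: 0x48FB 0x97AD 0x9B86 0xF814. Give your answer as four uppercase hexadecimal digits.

8BBB

One's-complement addition (fold any carry out of bit 15 back into bit 0):
  0x48FB + 0x97AD = 0x0E0A8
  0xE0A8 + 0x9B86 = 0x17C2E → wrap carry → 0x7C2F
  0x7C2F + 0xF814 = 0x17443 → wrap carry → 0x7444
One's-complement sum = 0x7444.
Checksum = ~0x7444 & 0xFFFF = 0x8BBB.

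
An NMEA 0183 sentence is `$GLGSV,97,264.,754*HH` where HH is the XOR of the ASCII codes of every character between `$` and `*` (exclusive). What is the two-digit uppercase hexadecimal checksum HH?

43

XOR the ASCII codes of the payload characters:
  'G' = 0x47 → acc = 0x47
  'L' = 0x4C → acc = 0x0B
  'G' = 0x47 → acc = 0x4C
  'S' = 0x53 → acc = 0x1F
  'V' = 0x56 → acc = 0x49
  ',' = 0x2C → acc = 0x65
  '9' = 0x39 → acc = 0x5C
  '7' = 0x37 → acc = 0x6B
  ',' = 0x2C → acc = 0x47
  '2' = 0x32 → acc = 0x75
  '6' = 0x36 → acc = 0x43
  '4' = 0x34 → acc = 0x77
  '.' = 0x2E → acc = 0x59
  ',' = 0x2C → acc = 0x75
  '7' = 0x37 → acc = 0x42
  '5' = 0x35 → acc = 0x77
  '4' = 0x34 → acc = 0x43
Checksum = 0x43.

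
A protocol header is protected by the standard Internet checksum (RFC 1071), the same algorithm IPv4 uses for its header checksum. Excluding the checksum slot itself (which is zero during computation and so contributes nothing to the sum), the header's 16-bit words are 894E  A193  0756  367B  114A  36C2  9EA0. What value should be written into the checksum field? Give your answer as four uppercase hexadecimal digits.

One's-complement addition (fold any carry out of bit 15 back into bit 0):
  0x894E + 0xA193 = 0x12AE1 → wrap carry → 0x2AE2
  0x2AE2 + 0x0756 = 0x03238
  0x3238 + 0x367B = 0x068B3
  0x68B3 + 0x114A = 0x079FD
  0x79FD + 0x36C2 = 0x0B0BF
  0xB0BF + 0x9EA0 = 0x14F5F → wrap carry → 0x4F60
One's-complement sum = 0x4F60.
Checksum = ~0x4F60 & 0xFFFF = 0xB09F.

B09F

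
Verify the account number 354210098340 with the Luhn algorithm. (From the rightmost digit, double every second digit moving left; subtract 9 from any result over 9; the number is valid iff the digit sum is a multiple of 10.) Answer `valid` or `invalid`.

From the right, keep odd positions and double even positions (subtract 9 from any doubled value over 9):
  doubled (positions 2,4,...): 8 7 0 2 8 6 → sum 31
  kept (positions 1,3,...): 0 3 9 0 2 5 → sum 19
Total = 50.
50 mod 10 = 0, so the number is valid.

valid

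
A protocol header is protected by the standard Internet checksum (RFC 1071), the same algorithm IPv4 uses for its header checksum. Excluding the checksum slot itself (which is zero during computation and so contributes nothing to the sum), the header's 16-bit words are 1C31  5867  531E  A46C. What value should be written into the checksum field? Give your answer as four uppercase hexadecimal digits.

One's-complement addition (fold any carry out of bit 15 back into bit 0):
  0x1C31 + 0x5867 = 0x07498
  0x7498 + 0x531E = 0x0C7B6
  0xC7B6 + 0xA46C = 0x16C22 → wrap carry → 0x6C23
One's-complement sum = 0x6C23.
Checksum = ~0x6C23 & 0xFFFF = 0x93DC.

93DC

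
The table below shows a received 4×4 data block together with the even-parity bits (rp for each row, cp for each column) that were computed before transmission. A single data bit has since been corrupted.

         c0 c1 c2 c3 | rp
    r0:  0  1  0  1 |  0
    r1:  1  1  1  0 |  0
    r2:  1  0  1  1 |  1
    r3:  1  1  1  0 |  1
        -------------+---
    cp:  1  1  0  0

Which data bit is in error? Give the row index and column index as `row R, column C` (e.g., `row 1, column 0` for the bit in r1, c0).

Recompute each row's even parity and compare to rp:
  r0: data parity 0, sent rp 0 → ok
  r1: data parity 1, sent rp 0 → mismatch
  r2: data parity 1, sent rp 1 → ok
  r3: data parity 1, sent rp 1 → ok
Recompute each column's even parity and compare to cp:
  c0: data parity 1, sent cp 1 → ok
  c1: data parity 1, sent cp 1 → ok
  c2: data parity 1, sent cp 0 → mismatch
  c3: data parity 0, sent cp 0 → ok
Exactly one row (r1) and one column (c2) fail → the flipped bit is at their intersection.

row 1, column 2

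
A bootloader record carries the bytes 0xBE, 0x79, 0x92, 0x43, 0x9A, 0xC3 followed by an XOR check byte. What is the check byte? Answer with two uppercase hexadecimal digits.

XOR the bytes together:
  start with 0xBE
  0xBE ⊕ 0x79 = 0xC7
  0xC7 ⊕ 0x92 = 0x55
  0x55 ⊕ 0x43 = 0x16
  0x16 ⊕ 0x9A = 0x8C
  0x8C ⊕ 0xC3 = 0x4F

4F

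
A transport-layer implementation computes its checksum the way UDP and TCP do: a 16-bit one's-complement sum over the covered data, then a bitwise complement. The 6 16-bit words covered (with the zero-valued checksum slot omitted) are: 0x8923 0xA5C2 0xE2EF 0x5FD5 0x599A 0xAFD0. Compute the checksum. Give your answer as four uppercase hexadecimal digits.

One's-complement addition (fold any carry out of bit 15 back into bit 0):
  0x8923 + 0xA5C2 = 0x12EE5 → wrap carry → 0x2EE6
  0x2EE6 + 0xE2EF = 0x111D5 → wrap carry → 0x11D6
  0x11D6 + 0x5FD5 = 0x071AB
  0x71AB + 0x599A = 0x0CB45
  0xCB45 + 0xAFD0 = 0x17B15 → wrap carry → 0x7B16
One's-complement sum = 0x7B16.
Checksum = ~0x7B16 & 0xFFFF = 0x84E9.

84E9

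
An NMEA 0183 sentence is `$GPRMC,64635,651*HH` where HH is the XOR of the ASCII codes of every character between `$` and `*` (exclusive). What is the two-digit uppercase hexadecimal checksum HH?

4B

XOR the ASCII codes of the payload characters:
  'G' = 0x47 → acc = 0x47
  'P' = 0x50 → acc = 0x17
  'R' = 0x52 → acc = 0x45
  'M' = 0x4D → acc = 0x08
  'C' = 0x43 → acc = 0x4B
  ',' = 0x2C → acc = 0x67
  '6' = 0x36 → acc = 0x51
  '4' = 0x34 → acc = 0x65
  '6' = 0x36 → acc = 0x53
  '3' = 0x33 → acc = 0x60
  '5' = 0x35 → acc = 0x55
  ',' = 0x2C → acc = 0x79
  '6' = 0x36 → acc = 0x4F
  '5' = 0x35 → acc = 0x7A
  '1' = 0x31 → acc = 0x4B
Checksum = 0x4B.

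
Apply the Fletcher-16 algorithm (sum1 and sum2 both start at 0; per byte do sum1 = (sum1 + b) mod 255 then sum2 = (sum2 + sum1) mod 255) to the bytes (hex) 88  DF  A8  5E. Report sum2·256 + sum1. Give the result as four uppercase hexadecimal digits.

Running sums (mod 255):
  after byte 0 (88): sum1=136, sum2=136
  after byte 1 (DF): sum1=104, sum2=240
  after byte 2 (A8): sum1=17, sum2=2
  after byte 3 (5E): sum1=111, sum2=113
Checksum = sum2·256 + sum1 = 113·256 + 111 = 29039 = 0x716F.

716F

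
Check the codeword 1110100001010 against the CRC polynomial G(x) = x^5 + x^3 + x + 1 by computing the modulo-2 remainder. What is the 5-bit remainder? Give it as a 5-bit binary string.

Modulo-2 division of 1110100001010 by 101011:
  pos 0: 111010 XOR 101011 = 010001
  pos 1: 100010 XOR 101011 = 001001
  pos 3: 100100 XOR 101011 = 001111
  pos 5: 111110 XOR 101011 = 010101
  pos 6: 101011 XOR 101011 = 000000
Remainder = 00000 (zero — the frame passes the CRC check).

00000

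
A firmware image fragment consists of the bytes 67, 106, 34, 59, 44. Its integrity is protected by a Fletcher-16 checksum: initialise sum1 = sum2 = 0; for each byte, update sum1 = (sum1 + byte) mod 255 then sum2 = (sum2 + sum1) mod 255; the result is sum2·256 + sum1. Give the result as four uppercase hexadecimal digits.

0337

Running sums (mod 255):
  after byte 0 (67): sum1=67, sum2=67
  after byte 1 (106): sum1=173, sum2=240
  after byte 2 (34): sum1=207, sum2=192
  after byte 3 (59): sum1=11, sum2=203
  after byte 4 (44): sum1=55, sum2=3
Checksum = sum2·256 + sum1 = 3·256 + 55 = 823 = 0x0337.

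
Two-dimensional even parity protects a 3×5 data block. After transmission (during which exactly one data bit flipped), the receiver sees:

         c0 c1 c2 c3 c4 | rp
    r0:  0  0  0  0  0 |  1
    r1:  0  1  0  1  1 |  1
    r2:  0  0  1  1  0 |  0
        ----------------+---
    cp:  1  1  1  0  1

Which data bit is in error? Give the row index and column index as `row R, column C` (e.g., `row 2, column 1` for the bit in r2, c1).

row 0, column 0

Recompute each row's even parity and compare to rp:
  r0: data parity 0, sent rp 1 → mismatch
  r1: data parity 1, sent rp 1 → ok
  r2: data parity 0, sent rp 0 → ok
Recompute each column's even parity and compare to cp:
  c0: data parity 0, sent cp 1 → mismatch
  c1: data parity 1, sent cp 1 → ok
  c2: data parity 1, sent cp 1 → ok
  c3: data parity 0, sent cp 0 → ok
  c4: data parity 1, sent cp 1 → ok
Exactly one row (r0) and one column (c0) fail → the flipped bit is at their intersection.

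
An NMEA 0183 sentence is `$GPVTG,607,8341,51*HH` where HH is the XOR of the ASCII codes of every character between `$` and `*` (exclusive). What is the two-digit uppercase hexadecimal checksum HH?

45

XOR the ASCII codes of the payload characters:
  'G' = 0x47 → acc = 0x47
  'P' = 0x50 → acc = 0x17
  'V' = 0x56 → acc = 0x41
  'T' = 0x54 → acc = 0x15
  'G' = 0x47 → acc = 0x52
  ',' = 0x2C → acc = 0x7E
  '6' = 0x36 → acc = 0x48
  '0' = 0x30 → acc = 0x78
  '7' = 0x37 → acc = 0x4F
  ',' = 0x2C → acc = 0x63
  '8' = 0x38 → acc = 0x5B
  '3' = 0x33 → acc = 0x68
  '4' = 0x34 → acc = 0x5C
  '1' = 0x31 → acc = 0x6D
  ',' = 0x2C → acc = 0x41
  '5' = 0x35 → acc = 0x74
  '1' = 0x31 → acc = 0x45
Checksum = 0x45.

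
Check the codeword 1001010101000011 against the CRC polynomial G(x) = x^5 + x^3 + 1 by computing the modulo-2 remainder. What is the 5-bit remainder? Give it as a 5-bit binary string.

Modulo-2 division of 1001010101000011 by 101001:
  pos 0: 100101 XOR 101001 = 001100
  pos 2: 110001 XOR 101001 = 011000
  pos 3: 110000 XOR 101001 = 011001
  pos 4: 110011 XOR 101001 = 011010
  pos 5: 110100 XOR 101001 = 011101
  pos 6: 111010 XOR 101001 = 010011
  pos 7: 100110 XOR 101001 = 001111
  pos 9: 111101 XOR 101001 = 010100
  pos 10: 101001 XOR 101001 = 000000
Remainder = 00000 (zero — the frame passes the CRC check).

00000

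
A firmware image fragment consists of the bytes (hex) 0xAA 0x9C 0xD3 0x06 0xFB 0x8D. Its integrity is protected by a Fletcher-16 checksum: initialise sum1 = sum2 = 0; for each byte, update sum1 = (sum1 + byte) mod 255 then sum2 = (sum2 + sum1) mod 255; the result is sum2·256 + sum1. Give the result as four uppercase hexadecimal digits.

F5AA

Running sums (mod 255):
  after byte 0 (0xAA): sum1=170, sum2=170
  after byte 1 (0x9C): sum1=71, sum2=241
  after byte 2 (0xD3): sum1=27, sum2=13
  after byte 3 (0x06): sum1=33, sum2=46
  after byte 4 (0xFB): sum1=29, sum2=75
  after byte 5 (0x8D): sum1=170, sum2=245
Checksum = sum2·256 + sum1 = 245·256 + 170 = 62890 = 0xF5AA.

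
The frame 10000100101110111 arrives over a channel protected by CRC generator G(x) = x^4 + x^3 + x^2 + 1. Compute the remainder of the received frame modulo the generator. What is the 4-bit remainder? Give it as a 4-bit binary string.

1000

Modulo-2 division of 10000100101110111 by 11101:
  pos 0: 10000 XOR 11101 = 01101
  pos 1: 11011 XOR 11101 = 00110
  pos 3: 11000 XOR 11101 = 00101
  pos 5: 10110 XOR 11101 = 01011
  pos 6: 10111 XOR 11101 = 01010
  pos 7: 10101 XOR 11101 = 01000
  pos 8: 10001 XOR 11101 = 01100
  pos 9: 11000 XOR 11101 = 00101
  pos 11: 10111 XOR 11101 = 01010
  pos 12: 10101 XOR 11101 = 01000
Remainder = 1000 (nonzero — an error is detected).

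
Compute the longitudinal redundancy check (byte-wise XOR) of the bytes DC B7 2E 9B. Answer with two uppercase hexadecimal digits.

DE

XOR the bytes together:
  start with 0xDC
  0xDC ⊕ 0xB7 = 0x6B
  0x6B ⊕ 0x2E = 0x45
  0x45 ⊕ 0x9B = 0xDE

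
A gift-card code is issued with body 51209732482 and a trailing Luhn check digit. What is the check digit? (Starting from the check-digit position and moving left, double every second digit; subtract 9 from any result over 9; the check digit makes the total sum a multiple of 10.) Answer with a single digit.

Partial digits right→left: 2 8 4 2 3 7 9 0 2 1 5
Double every second digit counting from the check-digit position (so the 1st, 3rd, 5th, ... of the partial from the right).
  doubled (with −9 where >9): 4 8 6 9 4 1 → sum 32
  kept as-is: 8 2 7 0 1 → sum 18
Total = 32 + 18 = 50.
Check digit = (10 − (50 mod 10)) mod 10 = 0.

0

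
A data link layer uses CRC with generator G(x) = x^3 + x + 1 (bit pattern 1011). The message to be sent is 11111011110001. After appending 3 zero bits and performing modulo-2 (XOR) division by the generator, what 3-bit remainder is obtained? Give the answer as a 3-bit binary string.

010

Append 3 zeros: 11111011110001000. Divide by 1011 (XOR where the leading bit is 1):
  pos 0: 1111 XOR 1011 = 0100
  pos 1: 1001 XOR 1011 = 0010
  pos 3: 1001 XOR 1011 = 0010
  pos 5: 1011 XOR 1011 = 0000
  pos 9: 1000 XOR 1011 = 0011
  pos 11: 1110 XOR 1011 = 0101
  pos 12: 1010 XOR 1011 = 0001
Remainder (last 3 bits) = 010. This is the CRC / FCS.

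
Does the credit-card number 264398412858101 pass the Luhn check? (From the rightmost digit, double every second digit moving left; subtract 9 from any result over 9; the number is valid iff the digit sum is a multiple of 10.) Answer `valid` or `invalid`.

valid

From the right, keep odd positions and double even positions (subtract 9 from any doubled value over 9):
  doubled (positions 2,4,...): 0 7 7 2 7 6 3 → sum 32
  kept (positions 1,3,...): 1 1 5 2 4 9 4 2 → sum 28
Total = 60.
60 mod 10 = 0, so the number is valid.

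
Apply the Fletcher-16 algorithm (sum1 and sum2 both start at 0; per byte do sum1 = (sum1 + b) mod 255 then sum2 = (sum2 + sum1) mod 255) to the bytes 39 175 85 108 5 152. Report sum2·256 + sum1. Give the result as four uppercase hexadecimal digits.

9636

Running sums (mod 255):
  after byte 0 (39): sum1=39, sum2=39
  after byte 1 (175): sum1=214, sum2=253
  after byte 2 (85): sum1=44, sum2=42
  after byte 3 (108): sum1=152, sum2=194
  after byte 4 (5): sum1=157, sum2=96
  after byte 5 (152): sum1=54, sum2=150
Checksum = sum2·256 + sum1 = 150·256 + 54 = 38454 = 0x9636.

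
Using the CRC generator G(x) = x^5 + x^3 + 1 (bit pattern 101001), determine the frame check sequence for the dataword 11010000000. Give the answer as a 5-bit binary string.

11011

Append 5 zeros: 1101000000000000. Divide by 101001 (XOR where the leading bit is 1):
  pos 0: 110100 XOR 101001 = 011101
  pos 1: 111010 XOR 101001 = 010011
  pos 2: 100110 XOR 101001 = 001111
  pos 4: 111100 XOR 101001 = 010101
  pos 5: 101010 XOR 101001 = 000011
  pos 9: 110000 XOR 101001 = 011001
  pos 10: 110010 XOR 101001 = 011011
Remainder (last 5 bits) = 11011. This is the CRC / FCS.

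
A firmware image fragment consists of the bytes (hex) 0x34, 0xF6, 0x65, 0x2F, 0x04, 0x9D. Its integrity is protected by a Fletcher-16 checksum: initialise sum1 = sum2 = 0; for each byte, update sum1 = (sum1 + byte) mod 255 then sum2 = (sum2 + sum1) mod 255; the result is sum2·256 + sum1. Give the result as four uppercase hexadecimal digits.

D461

Running sums (mod 255):
  after byte 0 (0x34): sum1=52, sum2=52
  after byte 1 (0xF6): sum1=43, sum2=95
  after byte 2 (0x65): sum1=144, sum2=239
  after byte 3 (0x2F): sum1=191, sum2=175
  after byte 4 (0x04): sum1=195, sum2=115
  after byte 5 (0x9D): sum1=97, sum2=212
Checksum = sum2·256 + sum1 = 212·256 + 97 = 54369 = 0xD461.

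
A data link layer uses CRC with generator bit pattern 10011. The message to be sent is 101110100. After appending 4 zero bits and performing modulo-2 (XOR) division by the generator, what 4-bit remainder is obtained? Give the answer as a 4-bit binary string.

1011

Append 4 zeros: 1011101000000. Divide by 10011 (XOR where the leading bit is 1):
  pos 0: 10111 XOR 10011 = 00100
  pos 2: 10001 XOR 10011 = 00010
  pos 5: 10000 XOR 10011 = 00011
  pos 8: 11000 XOR 10011 = 01011
Remainder (last 4 bits) = 1011. This is the CRC / FCS.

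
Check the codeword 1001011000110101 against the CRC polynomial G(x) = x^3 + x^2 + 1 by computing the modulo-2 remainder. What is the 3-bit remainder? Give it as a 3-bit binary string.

Modulo-2 division of 1001011000110101 by 1101:
  pos 0: 1001 XOR 1101 = 0100
  pos 1: 1000 XOR 1101 = 0101
  pos 2: 1011 XOR 1101 = 0110
  pos 3: 1101 XOR 1101 = 0000
  pos 10: 1101 XOR 1101 = 0000
Remainder = 001 (nonzero — an error is detected).

001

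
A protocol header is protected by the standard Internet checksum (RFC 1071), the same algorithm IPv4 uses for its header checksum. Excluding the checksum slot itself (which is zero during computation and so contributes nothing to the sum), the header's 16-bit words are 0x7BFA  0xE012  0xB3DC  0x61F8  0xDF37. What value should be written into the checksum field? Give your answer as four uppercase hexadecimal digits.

AEE5

One's-complement addition (fold any carry out of bit 15 back into bit 0):
  0x7BFA + 0xE012 = 0x15C0C → wrap carry → 0x5C0D
  0x5C0D + 0xB3DC = 0x10FE9 → wrap carry → 0x0FEA
  0x0FEA + 0x61F8 = 0x071E2
  0x71E2 + 0xDF37 = 0x15119 → wrap carry → 0x511A
One's-complement sum = 0x511A.
Checksum = ~0x511A & 0xFFFF = 0xAEE5.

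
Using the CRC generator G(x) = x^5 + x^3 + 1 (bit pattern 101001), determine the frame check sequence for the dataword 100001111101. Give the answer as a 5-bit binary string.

10011

Append 5 zeros: 10000111110100000. Divide by 101001 (XOR where the leading bit is 1):
  pos 0: 100001 XOR 101001 = 001000
  pos 2: 100011 XOR 101001 = 001010
  pos 4: 101011 XOR 101001 = 000010
  pos 8: 100100 XOR 101001 = 001101
  pos 10: 110100 XOR 101001 = 011101
  pos 11: 111010 XOR 101001 = 010011
Remainder (last 5 bits) = 10011. This is the CRC / FCS.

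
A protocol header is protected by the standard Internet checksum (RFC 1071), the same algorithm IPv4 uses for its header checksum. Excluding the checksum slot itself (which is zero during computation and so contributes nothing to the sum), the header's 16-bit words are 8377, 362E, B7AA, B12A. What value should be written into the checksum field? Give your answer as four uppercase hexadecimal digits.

DD84

One's-complement addition (fold any carry out of bit 15 back into bit 0):
  0x8377 + 0x362E = 0x0B9A5
  0xB9A5 + 0xB7AA = 0x1714F → wrap carry → 0x7150
  0x7150 + 0xB12A = 0x1227A → wrap carry → 0x227B
One's-complement sum = 0x227B.
Checksum = ~0x227B & 0xFFFF = 0xDD84.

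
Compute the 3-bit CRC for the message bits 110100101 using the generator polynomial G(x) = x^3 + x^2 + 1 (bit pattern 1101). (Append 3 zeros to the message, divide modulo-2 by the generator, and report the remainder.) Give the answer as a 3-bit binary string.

110

Append 3 zeros: 110100101000. Divide by 1101 (XOR where the leading bit is 1):
  pos 0: 1101 XOR 1101 = 0000
  pos 6: 1010 XOR 1101 = 0111
  pos 7: 1110 XOR 1101 = 0011
Remainder (last 3 bits) = 110. This is the CRC / FCS.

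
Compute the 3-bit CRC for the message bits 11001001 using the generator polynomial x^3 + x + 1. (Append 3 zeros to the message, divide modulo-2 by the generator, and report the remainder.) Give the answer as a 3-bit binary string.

001

Append 3 zeros: 11001001000. Divide by 1011 (XOR where the leading bit is 1):
  pos 0: 1100 XOR 1011 = 0111
  pos 1: 1111 XOR 1011 = 0100
  pos 2: 1000 XOR 1011 = 0011
  pos 4: 1101 XOR 1011 = 0110
  pos 5: 1100 XOR 1011 = 0111
  pos 6: 1110 XOR 1011 = 0101
  pos 7: 1010 XOR 1011 = 0001
Remainder (last 3 bits) = 001. This is the CRC / FCS.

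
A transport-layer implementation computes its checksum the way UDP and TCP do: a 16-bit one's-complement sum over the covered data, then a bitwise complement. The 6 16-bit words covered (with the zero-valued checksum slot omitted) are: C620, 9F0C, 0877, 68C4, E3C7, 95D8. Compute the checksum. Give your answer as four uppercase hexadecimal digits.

AFF6

One's-complement addition (fold any carry out of bit 15 back into bit 0):
  0xC620 + 0x9F0C = 0x1652C → wrap carry → 0x652D
  0x652D + 0x0877 = 0x06DA4
  0x6DA4 + 0x68C4 = 0x0D668
  0xD668 + 0xE3C7 = 0x1BA2F → wrap carry → 0xBA30
  0xBA30 + 0x95D8 = 0x15008 → wrap carry → 0x5009
One's-complement sum = 0x5009.
Checksum = ~0x5009 & 0xFFFF = 0xAFF6.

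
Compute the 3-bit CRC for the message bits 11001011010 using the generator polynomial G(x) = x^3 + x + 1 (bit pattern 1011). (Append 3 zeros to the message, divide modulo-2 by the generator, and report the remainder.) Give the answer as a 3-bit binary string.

100

Append 3 zeros: 11001011010000. Divide by 1011 (XOR where the leading bit is 1):
  pos 0: 1100 XOR 1011 = 0111
  pos 1: 1111 XOR 1011 = 0100
  pos 2: 1000 XOR 1011 = 0011
  pos 4: 1111 XOR 1011 = 0100
  pos 5: 1000 XOR 1011 = 0011
  pos 7: 1110 XOR 1011 = 0101
  pos 8: 1010 XOR 1011 = 0001
Remainder (last 3 bits) = 100. This is the CRC / FCS.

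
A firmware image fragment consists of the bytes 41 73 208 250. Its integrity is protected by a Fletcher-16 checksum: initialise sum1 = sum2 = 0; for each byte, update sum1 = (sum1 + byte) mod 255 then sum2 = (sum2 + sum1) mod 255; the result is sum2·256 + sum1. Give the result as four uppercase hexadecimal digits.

1D3E

Running sums (mod 255):
  after byte 0 (41): sum1=41, sum2=41
  after byte 1 (73): sum1=114, sum2=155
  after byte 2 (208): sum1=67, sum2=222
  after byte 3 (250): sum1=62, sum2=29
Checksum = sum2·256 + sum1 = 29·256 + 62 = 7486 = 0x1D3E.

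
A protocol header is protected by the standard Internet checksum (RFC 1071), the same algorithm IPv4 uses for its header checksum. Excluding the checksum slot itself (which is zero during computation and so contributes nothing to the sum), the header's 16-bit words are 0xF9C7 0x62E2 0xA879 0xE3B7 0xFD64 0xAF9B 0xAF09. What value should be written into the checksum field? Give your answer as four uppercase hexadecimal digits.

BB19

One's-complement addition (fold any carry out of bit 15 back into bit 0):
  0xF9C7 + 0x62E2 = 0x15CA9 → wrap carry → 0x5CAA
  0x5CAA + 0xA879 = 0x10523 → wrap carry → 0x0524
  0x0524 + 0xE3B7 = 0x0E8DB
  0xE8DB + 0xFD64 = 0x1E63F → wrap carry → 0xE640
  0xE640 + 0xAF9B = 0x195DB → wrap carry → 0x95DC
  0x95DC + 0xAF09 = 0x144E5 → wrap carry → 0x44E6
One's-complement sum = 0x44E6.
Checksum = ~0x44E6 & 0xFFFF = 0xBB19.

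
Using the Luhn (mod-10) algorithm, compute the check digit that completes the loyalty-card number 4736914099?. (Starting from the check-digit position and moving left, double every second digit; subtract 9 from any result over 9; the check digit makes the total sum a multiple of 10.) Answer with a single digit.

2

Partial digits right→left: 9 9 0 4 1 9 6 3 7 4
Double every second digit counting from the check-digit position (so the 1st, 3rd, 5th, ... of the partial from the right).
  doubled (with −9 where >9): 9 0 2 3 5 → sum 19
  kept as-is: 9 4 9 3 4 → sum 29
Total = 19 + 29 = 48.
Check digit = (10 − (48 mod 10)) mod 10 = 2.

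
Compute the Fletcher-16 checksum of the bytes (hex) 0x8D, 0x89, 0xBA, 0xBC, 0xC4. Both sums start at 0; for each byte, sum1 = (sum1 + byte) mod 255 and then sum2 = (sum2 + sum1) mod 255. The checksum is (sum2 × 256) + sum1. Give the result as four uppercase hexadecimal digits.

Running sums (mod 255):
  after byte 0 (0x8D): sum1=141, sum2=141
  after byte 1 (0x89): sum1=23, sum2=164
  after byte 2 (0xBA): sum1=209, sum2=118
  after byte 3 (0xBC): sum1=142, sum2=5
  after byte 4 (0xC4): sum1=83, sum2=88
Checksum = sum2·256 + sum1 = 88·256 + 83 = 22611 = 0x5853.

5853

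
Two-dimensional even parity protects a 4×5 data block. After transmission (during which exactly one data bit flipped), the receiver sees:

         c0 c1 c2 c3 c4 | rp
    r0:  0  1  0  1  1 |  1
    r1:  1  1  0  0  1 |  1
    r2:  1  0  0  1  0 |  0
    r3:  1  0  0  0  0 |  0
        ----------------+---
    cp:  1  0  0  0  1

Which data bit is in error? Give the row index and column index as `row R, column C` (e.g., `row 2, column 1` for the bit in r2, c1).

row 3, column 4

Recompute each row's even parity and compare to rp:
  r0: data parity 1, sent rp 1 → ok
  r1: data parity 1, sent rp 1 → ok
  r2: data parity 0, sent rp 0 → ok
  r3: data parity 1, sent rp 0 → mismatch
Recompute each column's even parity and compare to cp:
  c0: data parity 1, sent cp 1 → ok
  c1: data parity 0, sent cp 0 → ok
  c2: data parity 0, sent cp 0 → ok
  c3: data parity 0, sent cp 0 → ok
  c4: data parity 0, sent cp 1 → mismatch
Exactly one row (r3) and one column (c4) fail → the flipped bit is at their intersection.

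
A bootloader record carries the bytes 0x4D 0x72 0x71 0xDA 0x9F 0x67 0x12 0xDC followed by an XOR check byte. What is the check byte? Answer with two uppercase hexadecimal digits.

XOR the bytes together:
  start with 0x4D
  0x4D ⊕ 0x72 = 0x3F
  0x3F ⊕ 0x71 = 0x4E
  0x4E ⊕ 0xDA = 0x94
  0x94 ⊕ 0x9F = 0x0B
  0x0B ⊕ 0x67 = 0x6C
  0x6C ⊕ 0x12 = 0x7E
  0x7E ⊕ 0xDC = 0xA2

A2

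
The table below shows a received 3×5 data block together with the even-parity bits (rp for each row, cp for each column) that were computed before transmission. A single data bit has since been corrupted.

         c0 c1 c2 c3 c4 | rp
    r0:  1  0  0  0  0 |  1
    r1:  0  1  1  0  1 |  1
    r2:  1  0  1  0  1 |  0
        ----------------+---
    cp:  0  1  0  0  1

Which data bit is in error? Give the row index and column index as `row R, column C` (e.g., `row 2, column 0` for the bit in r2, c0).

row 2, column 4

Recompute each row's even parity and compare to rp:
  r0: data parity 1, sent rp 1 → ok
  r1: data parity 1, sent rp 1 → ok
  r2: data parity 1, sent rp 0 → mismatch
Recompute each column's even parity and compare to cp:
  c0: data parity 0, sent cp 0 → ok
  c1: data parity 1, sent cp 1 → ok
  c2: data parity 0, sent cp 0 → ok
  c3: data parity 0, sent cp 0 → ok
  c4: data parity 0, sent cp 1 → mismatch
Exactly one row (r2) and one column (c4) fail → the flipped bit is at their intersection.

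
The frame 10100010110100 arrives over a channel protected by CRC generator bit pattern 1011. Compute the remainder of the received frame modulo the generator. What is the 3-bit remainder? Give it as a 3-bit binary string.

Modulo-2 division of 10100010110100 by 1011:
  pos 0: 1010 XOR 1011 = 0001
  pos 3: 1001 XOR 1011 = 0010
  pos 5: 1001 XOR 1011 = 0010
  pos 7: 1010 XOR 1011 = 0001
  pos 10: 1100 XOR 1011 = 0111
Remainder = 111 (nonzero — an error is detected).

111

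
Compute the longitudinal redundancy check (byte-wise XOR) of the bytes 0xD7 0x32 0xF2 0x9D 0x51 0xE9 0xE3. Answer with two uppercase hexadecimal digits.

XOR the bytes together:
  start with 0xD7
  0xD7 ⊕ 0x32 = 0xE5
  0xE5 ⊕ 0xF2 = 0x17
  0x17 ⊕ 0x9D = 0x8A
  0x8A ⊕ 0x51 = 0xDB
  0xDB ⊕ 0xE9 = 0x32
  0x32 ⊕ 0xE3 = 0xD1

D1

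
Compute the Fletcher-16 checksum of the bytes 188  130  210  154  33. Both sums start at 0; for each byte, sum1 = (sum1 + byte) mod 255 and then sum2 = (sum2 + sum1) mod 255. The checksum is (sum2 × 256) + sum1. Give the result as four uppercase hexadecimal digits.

88CD

Running sums (mod 255):
  after byte 0 (188): sum1=188, sum2=188
  after byte 1 (130): sum1=63, sum2=251
  after byte 2 (210): sum1=18, sum2=14
  after byte 3 (154): sum1=172, sum2=186
  after byte 4 (33): sum1=205, sum2=136
Checksum = sum2·256 + sum1 = 136·256 + 205 = 35021 = 0x88CD.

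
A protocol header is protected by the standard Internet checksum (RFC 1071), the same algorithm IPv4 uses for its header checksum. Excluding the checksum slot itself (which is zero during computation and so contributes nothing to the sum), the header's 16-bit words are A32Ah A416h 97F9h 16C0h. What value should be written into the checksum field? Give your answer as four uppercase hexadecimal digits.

0A05

One's-complement addition (fold any carry out of bit 15 back into bit 0):
  0xA32A + 0xA416 = 0x14740 → wrap carry → 0x4741
  0x4741 + 0x97F9 = 0x0DF3A
  0xDF3A + 0x16C0 = 0x0F5FA
One's-complement sum = 0xF5FA.
Checksum = ~0xF5FA & 0xFFFF = 0x0A05.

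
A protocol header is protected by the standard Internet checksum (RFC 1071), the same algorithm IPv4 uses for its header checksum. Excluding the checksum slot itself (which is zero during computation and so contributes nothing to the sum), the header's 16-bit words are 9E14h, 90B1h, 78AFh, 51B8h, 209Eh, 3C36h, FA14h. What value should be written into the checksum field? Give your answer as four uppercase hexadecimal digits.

AFE8

One's-complement addition (fold any carry out of bit 15 back into bit 0):
  0x9E14 + 0x90B1 = 0x12EC5 → wrap carry → 0x2EC6
  0x2EC6 + 0x78AF = 0x0A775
  0xA775 + 0x51B8 = 0x0F92D
  0xF92D + 0x209E = 0x119CB → wrap carry → 0x19CC
  0x19CC + 0x3C36 = 0x05602
  0x5602 + 0xFA14 = 0x15016 → wrap carry → 0x5017
One's-complement sum = 0x5017.
Checksum = ~0x5017 & 0xFFFF = 0xAFE8.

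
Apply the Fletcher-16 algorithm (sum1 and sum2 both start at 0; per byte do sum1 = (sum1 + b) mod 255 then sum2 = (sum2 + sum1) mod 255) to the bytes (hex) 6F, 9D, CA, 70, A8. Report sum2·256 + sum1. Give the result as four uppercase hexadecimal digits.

Running sums (mod 255):
  after byte 0 (6F): sum1=111, sum2=111
  after byte 1 (9D): sum1=13, sum2=124
  after byte 2 (CA): sum1=215, sum2=84
  after byte 3 (70): sum1=72, sum2=156
  after byte 4 (A8): sum1=240, sum2=141
Checksum = sum2·256 + sum1 = 141·256 + 240 = 36336 = 0x8DF0.

8DF0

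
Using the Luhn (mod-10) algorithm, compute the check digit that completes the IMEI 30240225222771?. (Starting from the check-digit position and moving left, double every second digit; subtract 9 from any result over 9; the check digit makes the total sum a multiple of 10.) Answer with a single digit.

8

Partial digits right→left: 1 7 7 2 2 2 5 2 2 0 4 2 0 3
Double every second digit counting from the check-digit position (so the 1st, 3rd, 5th, ... of the partial from the right).
  doubled (with −9 where >9): 2 5 4 1 4 8 0 → sum 24
  kept as-is: 7 2 2 2 0 2 3 → sum 18
Total = 24 + 18 = 42.
Check digit = (10 − (42 mod 10)) mod 10 = 8.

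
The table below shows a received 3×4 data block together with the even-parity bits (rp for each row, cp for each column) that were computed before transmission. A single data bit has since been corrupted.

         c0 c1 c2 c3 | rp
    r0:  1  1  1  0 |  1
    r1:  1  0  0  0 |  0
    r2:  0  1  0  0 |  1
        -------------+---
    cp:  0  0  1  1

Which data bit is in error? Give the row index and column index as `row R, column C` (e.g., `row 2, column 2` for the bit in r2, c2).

row 1, column 3

Recompute each row's even parity and compare to rp:
  r0: data parity 1, sent rp 1 → ok
  r1: data parity 1, sent rp 0 → mismatch
  r2: data parity 1, sent rp 1 → ok
Recompute each column's even parity and compare to cp:
  c0: data parity 0, sent cp 0 → ok
  c1: data parity 0, sent cp 0 → ok
  c2: data parity 1, sent cp 1 → ok
  c3: data parity 0, sent cp 1 → mismatch
Exactly one row (r1) and one column (c3) fail → the flipped bit is at their intersection.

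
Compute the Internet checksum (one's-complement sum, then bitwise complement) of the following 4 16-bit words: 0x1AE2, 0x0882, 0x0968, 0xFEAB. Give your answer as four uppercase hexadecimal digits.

D487

One's-complement addition (fold any carry out of bit 15 back into bit 0):
  0x1AE2 + 0x0882 = 0x02364
  0x2364 + 0x0968 = 0x02CCC
  0x2CCC + 0xFEAB = 0x12B77 → wrap carry → 0x2B78
One's-complement sum = 0x2B78.
Checksum = ~0x2B78 & 0xFFFF = 0xD487.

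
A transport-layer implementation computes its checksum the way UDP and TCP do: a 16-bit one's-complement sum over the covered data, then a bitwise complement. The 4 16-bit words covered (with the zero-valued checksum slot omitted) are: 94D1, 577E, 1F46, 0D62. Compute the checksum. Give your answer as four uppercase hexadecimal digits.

One's-complement addition (fold any carry out of bit 15 back into bit 0):
  0x94D1 + 0x577E = 0x0EC4F
  0xEC4F + 0x1F46 = 0x10B95 → wrap carry → 0x0B96
  0x0B96 + 0x0D62 = 0x018F8
One's-complement sum = 0x18F8.
Checksum = ~0x18F8 & 0xFFFF = 0xE707.

E707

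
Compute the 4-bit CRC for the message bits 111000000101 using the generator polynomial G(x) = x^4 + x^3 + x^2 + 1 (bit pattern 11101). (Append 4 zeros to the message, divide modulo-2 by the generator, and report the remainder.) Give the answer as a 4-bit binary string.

1110

Append 4 zeros: 1110000001010000. Divide by 11101 (XOR where the leading bit is 1):
  pos 0: 11100 XOR 11101 = 00001
  pos 4: 10000 XOR 11101 = 01101
  pos 5: 11011 XOR 11101 = 00110
  pos 7: 11001 XOR 11101 = 00100
  pos 9: 10000 XOR 11101 = 01101
  pos 10: 11010 XOR 11101 = 00111
Remainder (last 4 bits) = 1110. This is the CRC / FCS.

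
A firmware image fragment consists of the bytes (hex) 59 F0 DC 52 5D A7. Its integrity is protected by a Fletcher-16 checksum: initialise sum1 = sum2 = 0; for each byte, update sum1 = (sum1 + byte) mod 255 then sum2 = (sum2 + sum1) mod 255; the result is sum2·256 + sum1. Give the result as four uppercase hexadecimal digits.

997E

Running sums (mod 255):
  after byte 0 (59): sum1=89, sum2=89
  after byte 1 (F0): sum1=74, sum2=163
  after byte 2 (DC): sum1=39, sum2=202
  after byte 3 (52): sum1=121, sum2=68
  after byte 4 (5D): sum1=214, sum2=27
  after byte 5 (A7): sum1=126, sum2=153
Checksum = sum2·256 + sum1 = 153·256 + 126 = 39294 = 0x997E.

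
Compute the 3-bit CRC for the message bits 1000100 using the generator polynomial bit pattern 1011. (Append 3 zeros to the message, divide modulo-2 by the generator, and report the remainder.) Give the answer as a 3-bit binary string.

Append 3 zeros: 1000100000. Divide by 1011 (XOR where the leading bit is 1):
  pos 0: 1000 XOR 1011 = 0011
  pos 2: 1110 XOR 1011 = 0101
  pos 3: 1010 XOR 1011 = 0001
  pos 6: 1000 XOR 1011 = 0011
Remainder (last 3 bits) = 011. This is the CRC / FCS.

011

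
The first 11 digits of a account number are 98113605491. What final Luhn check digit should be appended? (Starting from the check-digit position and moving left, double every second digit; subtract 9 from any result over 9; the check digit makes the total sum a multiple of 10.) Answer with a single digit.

4

Partial digits right→left: 1 9 4 5 0 6 3 1 1 8 9
Double every second digit counting from the check-digit position (so the 1st, 3rd, 5th, ... of the partial from the right).
  doubled (with −9 where >9): 2 8 0 6 2 9 → sum 27
  kept as-is: 9 5 6 1 8 → sum 29
Total = 27 + 29 = 56.
Check digit = (10 − (56 mod 10)) mod 10 = 4.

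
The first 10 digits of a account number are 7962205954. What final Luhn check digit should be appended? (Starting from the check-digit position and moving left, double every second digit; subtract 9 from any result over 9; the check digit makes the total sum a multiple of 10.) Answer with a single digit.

5

Partial digits right→left: 4 5 9 5 0 2 2 6 9 7
Double every second digit counting from the check-digit position (so the 1st, 3rd, 5th, ... of the partial from the right).
  doubled (with −9 where >9): 8 9 0 4 9 → sum 30
  kept as-is: 5 5 2 6 7 → sum 25
Total = 30 + 25 = 55.
Check digit = (10 − (55 mod 10)) mod 10 = 5.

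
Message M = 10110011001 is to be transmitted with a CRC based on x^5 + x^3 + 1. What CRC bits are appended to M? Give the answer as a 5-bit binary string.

00011

Append 5 zeros: 1011001100100000. Divide by 101001 (XOR where the leading bit is 1):
  pos 0: 101100 XOR 101001 = 000101
  pos 3: 101110 XOR 101001 = 000111
  pos 6: 111010 XOR 101001 = 010011
  pos 7: 100110 XOR 101001 = 001111
  pos 9: 111100 XOR 101001 = 010101
  pos 10: 101010 XOR 101001 = 000011
Remainder (last 5 bits) = 00011. This is the CRC / FCS.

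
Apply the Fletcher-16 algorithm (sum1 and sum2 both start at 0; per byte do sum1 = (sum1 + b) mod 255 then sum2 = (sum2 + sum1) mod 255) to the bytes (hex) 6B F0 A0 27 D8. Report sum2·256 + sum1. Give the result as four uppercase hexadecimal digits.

E5FC

Running sums (mod 255):
  after byte 0 (6B): sum1=107, sum2=107
  after byte 1 (F0): sum1=92, sum2=199
  after byte 2 (A0): sum1=252, sum2=196
  after byte 3 (27): sum1=36, sum2=232
  after byte 4 (D8): sum1=252, sum2=229
Checksum = sum2·256 + sum1 = 229·256 + 252 = 58876 = 0xE5FC.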